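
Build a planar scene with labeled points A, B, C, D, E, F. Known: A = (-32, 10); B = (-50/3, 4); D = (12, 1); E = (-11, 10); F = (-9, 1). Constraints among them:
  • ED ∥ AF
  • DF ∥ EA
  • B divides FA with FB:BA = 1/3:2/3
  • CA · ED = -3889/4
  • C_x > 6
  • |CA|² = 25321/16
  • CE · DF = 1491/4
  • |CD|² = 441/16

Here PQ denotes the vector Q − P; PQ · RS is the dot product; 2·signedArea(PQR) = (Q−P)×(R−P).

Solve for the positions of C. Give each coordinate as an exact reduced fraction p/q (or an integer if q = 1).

C = (27/4, 1)

1. C_x = 27/4  [CA · ED = -3889/4 ∩ CE · DF = 1491/4]
2. C_y = 1  [CA · ED = -3889/4 ∩ CE · DF = 1491/4]
   → C = (27/4, 1)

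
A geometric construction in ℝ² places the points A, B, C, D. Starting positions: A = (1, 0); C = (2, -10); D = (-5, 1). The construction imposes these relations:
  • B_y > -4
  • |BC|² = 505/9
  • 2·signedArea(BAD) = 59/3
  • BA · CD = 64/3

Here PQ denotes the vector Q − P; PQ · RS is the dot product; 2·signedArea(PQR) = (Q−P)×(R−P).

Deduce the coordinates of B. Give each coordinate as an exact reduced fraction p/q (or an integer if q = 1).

1. B_x = -2/3  [2·signedArea(BAD) = 59/3 ∩ BA · CD = 64/3]
2. B_y = -3  [2·signedArea(BAD) = 59/3 ∩ BA · CD = 64/3]
   → B = (-2/3, -3)

B = (-2/3, -3)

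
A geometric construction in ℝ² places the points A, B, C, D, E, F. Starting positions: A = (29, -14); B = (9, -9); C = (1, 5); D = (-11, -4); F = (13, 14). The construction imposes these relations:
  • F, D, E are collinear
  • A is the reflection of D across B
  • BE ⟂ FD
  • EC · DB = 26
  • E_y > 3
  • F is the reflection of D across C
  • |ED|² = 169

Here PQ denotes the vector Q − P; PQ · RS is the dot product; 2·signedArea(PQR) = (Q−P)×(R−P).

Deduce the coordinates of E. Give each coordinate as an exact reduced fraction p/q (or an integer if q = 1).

1. E_x = -3/5  [F, D, E are collinear ∩ BE ⟂ FD]
2. E_y = 19/5  [F, D, E are collinear ∩ BE ⟂ FD]
   → E = (-3/5, 19/5)

E = (-3/5, 19/5)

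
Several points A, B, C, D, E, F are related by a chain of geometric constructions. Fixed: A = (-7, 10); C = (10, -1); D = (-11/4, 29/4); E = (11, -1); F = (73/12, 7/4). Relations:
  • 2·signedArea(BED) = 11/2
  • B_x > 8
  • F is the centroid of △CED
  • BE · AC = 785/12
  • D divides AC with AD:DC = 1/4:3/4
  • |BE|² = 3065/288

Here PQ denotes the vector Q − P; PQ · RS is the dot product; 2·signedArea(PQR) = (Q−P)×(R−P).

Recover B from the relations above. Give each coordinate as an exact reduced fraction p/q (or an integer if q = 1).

B = (193/24, 3/8)

1. B_x = 193/24  [BE · AC = 785/12 ∩ 2·signedArea(BED) = 11/2]
2. B_y = 3/8  [BE · AC = 785/12 ∩ 2·signedArea(BED) = 11/2]
   → B = (193/24, 3/8)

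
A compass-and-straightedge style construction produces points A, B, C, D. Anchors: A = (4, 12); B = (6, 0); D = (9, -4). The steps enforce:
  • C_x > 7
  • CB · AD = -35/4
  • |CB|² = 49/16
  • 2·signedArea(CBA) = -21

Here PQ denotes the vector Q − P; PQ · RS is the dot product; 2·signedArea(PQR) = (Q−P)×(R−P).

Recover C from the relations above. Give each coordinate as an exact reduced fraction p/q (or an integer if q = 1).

C = (31/4, 0)

1. C_x = 31/4  [CB · AD = -35/4 ∩ 2·signedArea(CBA) = -21]
2. C_y = 0  [CB · AD = -35/4 ∩ 2·signedArea(CBA) = -21]
   → C = (31/4, 0)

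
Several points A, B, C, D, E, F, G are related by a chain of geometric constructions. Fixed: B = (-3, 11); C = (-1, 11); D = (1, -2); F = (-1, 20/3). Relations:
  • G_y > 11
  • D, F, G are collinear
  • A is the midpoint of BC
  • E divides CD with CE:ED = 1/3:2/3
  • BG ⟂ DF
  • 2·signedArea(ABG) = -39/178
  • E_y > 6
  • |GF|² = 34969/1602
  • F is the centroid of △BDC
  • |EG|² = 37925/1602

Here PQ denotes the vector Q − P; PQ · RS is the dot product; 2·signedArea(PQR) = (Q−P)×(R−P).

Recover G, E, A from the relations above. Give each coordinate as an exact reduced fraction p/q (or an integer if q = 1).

1. G_x = -365/178  [D, F, G are collinear ∩ BG ⟂ DF]
2. G_y = 1997/178  [D, F, G are collinear ∩ BG ⟂ DF]
   → G = (-365/178, 1997/178)
3. E_x = -1/3  [E divides CD with CE:ED = 1/3:2/3]
4. E_y = 20/3  [E divides CD with CE:ED = 1/3:2/3]
   → E = (-1/3, 20/3)
5. A_x = -2  [A is the midpoint of BC]
6. A_y = 11  [A is the midpoint of BC]
   → A = (-2, 11)

A = (-2, 11)
E = (-1/3, 20/3)
G = (-365/178, 1997/178)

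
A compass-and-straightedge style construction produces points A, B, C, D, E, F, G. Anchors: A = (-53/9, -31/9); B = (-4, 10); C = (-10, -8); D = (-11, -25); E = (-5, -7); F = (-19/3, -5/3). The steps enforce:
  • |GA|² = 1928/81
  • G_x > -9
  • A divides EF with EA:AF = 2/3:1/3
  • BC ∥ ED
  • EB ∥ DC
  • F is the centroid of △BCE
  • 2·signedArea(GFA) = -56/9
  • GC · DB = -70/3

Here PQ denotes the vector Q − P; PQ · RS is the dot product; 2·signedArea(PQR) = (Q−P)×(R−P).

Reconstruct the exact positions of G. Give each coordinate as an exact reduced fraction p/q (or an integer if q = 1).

G = (-25/3, -23/3)

1. G_x = -25/3  [GC · DB = -70/3 ∩ 2·signedArea(GFA) = -56/9]
2. G_y = -23/3  [GC · DB = -70/3 ∩ 2·signedArea(GFA) = -56/9]
   → G = (-25/3, -23/3)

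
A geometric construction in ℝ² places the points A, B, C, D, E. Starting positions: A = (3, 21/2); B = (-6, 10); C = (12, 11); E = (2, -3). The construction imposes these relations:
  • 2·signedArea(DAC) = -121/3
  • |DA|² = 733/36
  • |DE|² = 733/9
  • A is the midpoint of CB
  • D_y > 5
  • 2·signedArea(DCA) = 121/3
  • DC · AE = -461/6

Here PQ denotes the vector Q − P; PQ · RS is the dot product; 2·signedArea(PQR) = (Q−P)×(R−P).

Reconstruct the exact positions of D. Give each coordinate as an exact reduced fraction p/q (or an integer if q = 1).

D = (8/3, 6)

1. D_x = 8/3  [2·signedArea(DAC) = -121/3 ∩ DC · AE = -461/6]
2. D_y = 6  [2·signedArea(DAC) = -121/3 ∩ DC · AE = -461/6]
   → D = (8/3, 6)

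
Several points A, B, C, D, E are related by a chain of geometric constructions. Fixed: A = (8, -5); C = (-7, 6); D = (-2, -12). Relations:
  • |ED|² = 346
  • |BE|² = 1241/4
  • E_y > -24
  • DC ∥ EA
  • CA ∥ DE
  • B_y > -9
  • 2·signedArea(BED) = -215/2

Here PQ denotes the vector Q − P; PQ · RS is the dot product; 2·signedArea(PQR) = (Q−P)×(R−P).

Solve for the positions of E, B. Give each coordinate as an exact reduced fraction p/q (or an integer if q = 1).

1. E_x = 13  [DC ∥ EA ∩ CA ∥ DE]
2. E_y = -23  [DC ∥ EA ∩ CA ∥ DE]
   → E = (13, -23)
3. B_x = 3  [line -11·x + -15·y + -189/2 = 0 ∩ |BE|² = 1241/4]
4. B_y = -17/2  [line -11·x + -15·y + -189/2 = 0 ∩ |BE|² = 1241/4]
   → B = (3, -17/2)

B = (3, -17/2)
E = (13, -23)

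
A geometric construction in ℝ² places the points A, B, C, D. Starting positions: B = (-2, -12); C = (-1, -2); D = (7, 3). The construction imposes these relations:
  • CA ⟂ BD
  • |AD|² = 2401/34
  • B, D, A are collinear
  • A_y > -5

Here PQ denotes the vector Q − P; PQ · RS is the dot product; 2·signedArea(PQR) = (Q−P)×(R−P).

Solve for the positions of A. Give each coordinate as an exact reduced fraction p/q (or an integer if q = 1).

A = (91/34, -143/34)

1. A_x = 91/34  [B, D, A are collinear ∩ CA ⟂ BD]
2. A_y = -143/34  [B, D, A are collinear ∩ CA ⟂ BD]
   → A = (91/34, -143/34)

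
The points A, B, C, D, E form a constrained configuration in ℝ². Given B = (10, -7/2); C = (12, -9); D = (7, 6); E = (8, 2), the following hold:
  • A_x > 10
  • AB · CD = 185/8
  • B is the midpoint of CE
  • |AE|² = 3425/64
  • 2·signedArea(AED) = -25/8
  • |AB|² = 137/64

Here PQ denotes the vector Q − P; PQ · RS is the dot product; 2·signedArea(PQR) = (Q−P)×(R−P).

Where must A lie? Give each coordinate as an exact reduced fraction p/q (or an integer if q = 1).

1. A_x = 21/2  [2·signedArea(AED) = -25/8 ∩ AB · CD = 185/8]
2. A_y = -39/8  [2·signedArea(AED) = -25/8 ∩ AB · CD = 185/8]
   → A = (21/2, -39/8)

A = (21/2, -39/8)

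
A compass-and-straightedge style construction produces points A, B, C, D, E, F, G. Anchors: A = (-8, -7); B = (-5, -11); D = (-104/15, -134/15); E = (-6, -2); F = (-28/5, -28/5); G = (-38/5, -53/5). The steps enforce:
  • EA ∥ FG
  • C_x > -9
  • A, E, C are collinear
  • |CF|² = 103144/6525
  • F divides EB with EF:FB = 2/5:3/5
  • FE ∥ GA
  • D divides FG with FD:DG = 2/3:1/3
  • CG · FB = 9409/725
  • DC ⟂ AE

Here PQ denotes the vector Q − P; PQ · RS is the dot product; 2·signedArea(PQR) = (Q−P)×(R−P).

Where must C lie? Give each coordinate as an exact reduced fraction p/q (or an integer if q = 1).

1. C_x = -3706/435  [A, E, C are collinear ∩ DC ⟂ AE]
2. C_y = -722/87  [A, E, C are collinear ∩ DC ⟂ AE]
   → C = (-3706/435, -722/87)

C = (-3706/435, -722/87)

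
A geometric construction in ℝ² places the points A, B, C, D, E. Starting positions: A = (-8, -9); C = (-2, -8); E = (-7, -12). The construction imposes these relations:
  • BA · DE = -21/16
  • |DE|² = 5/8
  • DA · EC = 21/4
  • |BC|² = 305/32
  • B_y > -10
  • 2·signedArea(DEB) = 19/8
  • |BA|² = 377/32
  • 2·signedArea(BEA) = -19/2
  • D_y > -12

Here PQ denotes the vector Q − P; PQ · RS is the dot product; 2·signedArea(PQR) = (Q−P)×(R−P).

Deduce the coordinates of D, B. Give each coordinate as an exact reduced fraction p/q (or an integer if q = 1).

1. D_x = -29/4  [line -5·x + -4·y + -325/4 = 0 ∩ |DE|² = 5/8]
2. D_y = -45/4  [line -5·x + -4·y + -325/4 = 0 ∩ |DE|² = 5/8]
   → D = (-29/4, -45/4)
3. B_x = -37/8  [2·signedArea(DEB) = 19/8 ∩ BA · DE = -21/16]
4. B_y = -77/8  [2·signedArea(DEB) = 19/8 ∩ BA · DE = -21/16]
   → B = (-37/8, -77/8)

B = (-37/8, -77/8)
D = (-29/4, -45/4)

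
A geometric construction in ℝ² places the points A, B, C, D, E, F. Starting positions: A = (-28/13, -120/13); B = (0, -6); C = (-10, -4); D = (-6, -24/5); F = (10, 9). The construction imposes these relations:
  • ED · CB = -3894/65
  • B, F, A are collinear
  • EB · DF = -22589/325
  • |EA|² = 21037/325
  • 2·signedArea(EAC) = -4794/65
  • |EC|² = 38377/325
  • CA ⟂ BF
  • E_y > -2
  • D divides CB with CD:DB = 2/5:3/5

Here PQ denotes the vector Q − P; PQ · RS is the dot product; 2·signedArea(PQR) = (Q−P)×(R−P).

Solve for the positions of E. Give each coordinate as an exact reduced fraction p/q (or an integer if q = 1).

1. E_x = 8/13  [EB · DF = -22589/325 ∩ ED · CB = -3894/65]
2. E_y = -109/65  [EB · DF = -22589/325 ∩ ED · CB = -3894/65]
   → E = (8/13, -109/65)

E = (8/13, -109/65)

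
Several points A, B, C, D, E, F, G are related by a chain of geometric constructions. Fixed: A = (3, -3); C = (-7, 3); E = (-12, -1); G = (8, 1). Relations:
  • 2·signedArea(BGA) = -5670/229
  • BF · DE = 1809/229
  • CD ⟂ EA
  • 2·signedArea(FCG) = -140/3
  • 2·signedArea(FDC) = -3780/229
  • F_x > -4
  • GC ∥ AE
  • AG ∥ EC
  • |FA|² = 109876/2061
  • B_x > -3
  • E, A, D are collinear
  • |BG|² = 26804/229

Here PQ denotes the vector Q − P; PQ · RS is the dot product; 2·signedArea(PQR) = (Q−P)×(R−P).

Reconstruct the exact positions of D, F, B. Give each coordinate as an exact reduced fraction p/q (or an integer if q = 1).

1. D_x = -1743/229  [E, A, D are collinear ∩ CD ⟂ EA]
2. D_y = -363/229  [E, A, D are collinear ∩ CD ⟂ EA]
   → D = (-1743/229, -363/229)
3. F_x = -2659/687  [2·signedArea(FDC) = -3780/229 ∩ 2·signedArea(FCG) = -140/3]
4. F_y = -121/229  [2·signedArea(FDC) = -3780/229 ∩ 2·signedArea(FCG) = -140/3]
   → F = (-2659/687, -121/229)
5. B_x = -528/229  [BF · DE = 1809/229 ∩ 2·signedArea(BGA) = -5670/229]
6. B_y = -525/229  [BF · DE = 1809/229 ∩ 2·signedArea(BGA) = -5670/229]
   → B = (-528/229, -525/229)

B = (-528/229, -525/229)
D = (-1743/229, -363/229)
F = (-2659/687, -121/229)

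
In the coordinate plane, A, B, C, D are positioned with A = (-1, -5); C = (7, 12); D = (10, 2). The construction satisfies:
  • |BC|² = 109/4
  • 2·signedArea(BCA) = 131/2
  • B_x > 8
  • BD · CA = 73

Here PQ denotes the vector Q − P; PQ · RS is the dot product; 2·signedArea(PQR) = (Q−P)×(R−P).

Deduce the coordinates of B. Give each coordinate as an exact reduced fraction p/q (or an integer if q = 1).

B = (17/2, 7)

1. B_x = 17/2  [BD · CA = 73 ∩ 2·signedArea(BCA) = 131/2]
2. B_y = 7  [BD · CA = 73 ∩ 2·signedArea(BCA) = 131/2]
   → B = (17/2, 7)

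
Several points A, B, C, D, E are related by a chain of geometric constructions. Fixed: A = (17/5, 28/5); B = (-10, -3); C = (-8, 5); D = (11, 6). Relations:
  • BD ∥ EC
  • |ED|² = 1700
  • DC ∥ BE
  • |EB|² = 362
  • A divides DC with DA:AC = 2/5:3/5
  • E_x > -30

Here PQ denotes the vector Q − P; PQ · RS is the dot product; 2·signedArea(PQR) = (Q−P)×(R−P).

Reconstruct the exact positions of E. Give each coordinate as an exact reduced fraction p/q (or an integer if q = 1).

E = (-29, -4)

1. E_x = -29  [BD ∥ EC ∩ DC ∥ BE]
2. E_y = -4  [BD ∥ EC ∩ DC ∥ BE]
   → E = (-29, -4)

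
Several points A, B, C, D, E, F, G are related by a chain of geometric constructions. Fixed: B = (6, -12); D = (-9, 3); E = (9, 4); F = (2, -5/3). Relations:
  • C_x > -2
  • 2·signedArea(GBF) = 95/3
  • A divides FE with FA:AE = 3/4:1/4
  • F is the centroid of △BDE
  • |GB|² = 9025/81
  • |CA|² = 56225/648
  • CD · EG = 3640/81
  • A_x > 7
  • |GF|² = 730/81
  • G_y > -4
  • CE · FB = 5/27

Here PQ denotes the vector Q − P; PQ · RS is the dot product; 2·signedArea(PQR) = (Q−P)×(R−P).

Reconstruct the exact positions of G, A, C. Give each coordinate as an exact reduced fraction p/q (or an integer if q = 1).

A = (29/4, 31/12)
C = (-5/3, -1/9)
G = (-1/3, -32/9)

1. G_x = -1/3  [line -31/3·x + -4·y + -53/3 = 0 ∩ |GB|² = 9025/81]
2. G_y = -32/9  [line -31/3·x + -4·y + -53/3 = 0 ∩ |GB|² = 9025/81]
   → G = (-1/3, -32/9)
3. A_x = 29/4  [A divides FE with FA:AE = 3/4:1/4]
4. A_y = 31/12  [A divides FE with FA:AE = 3/4:1/4]
   → A = (29/4, 31/12)
5. C_x = -5/3  [CD · EG = 3640/81 ∩ CE · FB = 5/27]
6. C_y = -1/9  [CD · EG = 3640/81 ∩ CE · FB = 5/27]
   → C = (-5/3, -1/9)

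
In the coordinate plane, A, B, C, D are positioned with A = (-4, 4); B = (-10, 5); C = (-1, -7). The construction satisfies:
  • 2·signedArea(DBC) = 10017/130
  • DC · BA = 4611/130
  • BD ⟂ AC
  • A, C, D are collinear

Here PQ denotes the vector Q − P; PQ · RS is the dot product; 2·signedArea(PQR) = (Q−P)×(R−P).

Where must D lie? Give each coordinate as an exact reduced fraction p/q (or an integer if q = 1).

1. D_x = -607/130  [A, C, D are collinear ∩ BD ⟂ AC]
2. D_y = 839/130  [A, C, D are collinear ∩ BD ⟂ AC]
   → D = (-607/130, 839/130)

D = (-607/130, 839/130)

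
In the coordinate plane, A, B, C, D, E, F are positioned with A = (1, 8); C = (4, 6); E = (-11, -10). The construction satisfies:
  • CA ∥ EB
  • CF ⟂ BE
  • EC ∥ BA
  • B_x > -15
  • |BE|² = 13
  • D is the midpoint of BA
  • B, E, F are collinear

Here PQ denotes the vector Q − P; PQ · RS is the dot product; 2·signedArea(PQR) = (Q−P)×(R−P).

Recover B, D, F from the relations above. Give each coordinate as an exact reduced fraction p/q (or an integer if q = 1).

B = (-14, -8)
D = (-13/2, 0)
F = (-8, -12)

1. B_x = -14  [EC ∥ BA ∩ CA ∥ EB]
2. B_y = -8  [EC ∥ BA ∩ CA ∥ EB]
   → B = (-14, -8)
3. D_x = -13/2  [D is the midpoint of BA]
4. D_y = 0  [D is the midpoint of BA]
   → D = (-13/2, 0)
5. F_x = -8  [B, E, F are collinear ∩ CF ⟂ BE]
6. F_y = -12  [B, E, F are collinear ∩ CF ⟂ BE]
   → F = (-8, -12)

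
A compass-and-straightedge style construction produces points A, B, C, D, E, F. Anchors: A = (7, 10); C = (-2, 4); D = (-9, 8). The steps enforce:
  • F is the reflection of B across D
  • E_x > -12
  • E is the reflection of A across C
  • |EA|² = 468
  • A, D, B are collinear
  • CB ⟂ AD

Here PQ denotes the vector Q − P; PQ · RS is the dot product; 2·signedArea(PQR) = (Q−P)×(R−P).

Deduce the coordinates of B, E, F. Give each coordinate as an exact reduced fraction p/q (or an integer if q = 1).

B = (-13/5, 44/5)
E = (-11, -2)
F = (-77/5, 36/5)

1. B_x = -13/5  [A, D, B are collinear ∩ CB ⟂ AD]
2. B_y = 44/5  [A, D, B are collinear ∩ CB ⟂ AD]
   → B = (-13/5, 44/5)
3. E_x = -11  [E is the reflection of A across C]
4. E_y = -2  [E is the reflection of A across C]
   → E = (-11, -2)
5. F_x = -77/5  [F is the reflection of B across D]
6. F_y = 36/5  [F is the reflection of B across D]
   → F = (-77/5, 36/5)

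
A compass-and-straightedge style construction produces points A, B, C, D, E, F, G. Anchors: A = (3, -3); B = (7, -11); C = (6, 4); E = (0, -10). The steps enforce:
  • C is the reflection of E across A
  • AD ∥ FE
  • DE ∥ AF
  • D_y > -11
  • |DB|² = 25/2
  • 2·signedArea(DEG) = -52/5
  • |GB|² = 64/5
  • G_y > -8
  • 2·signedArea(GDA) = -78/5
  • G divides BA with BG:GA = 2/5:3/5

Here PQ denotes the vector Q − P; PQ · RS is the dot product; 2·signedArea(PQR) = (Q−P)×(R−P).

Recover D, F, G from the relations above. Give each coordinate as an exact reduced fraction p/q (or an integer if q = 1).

1. G_x = 27/5  [G divides BA with BG:GA = 2/5:3/5]
2. G_y = -39/5  [G divides BA with BG:GA = 2/5:3/5]
   → G = (27/5, -39/5)
3. D_x = 7/2  [2·signedArea(DEG) = -52/5 ∩ 2·signedArea(GDA) = -78/5]
4. D_y = -21/2  [2·signedArea(DEG) = -52/5 ∩ 2·signedArea(GDA) = -78/5]
   → D = (7/2, -21/2)
5. F_x = -1/2  [AD ∥ FE ∩ DE ∥ AF]
6. F_y = -5/2  [AD ∥ FE ∩ DE ∥ AF]
   → F = (-1/2, -5/2)

D = (7/2, -21/2)
F = (-1/2, -5/2)
G = (27/5, -39/5)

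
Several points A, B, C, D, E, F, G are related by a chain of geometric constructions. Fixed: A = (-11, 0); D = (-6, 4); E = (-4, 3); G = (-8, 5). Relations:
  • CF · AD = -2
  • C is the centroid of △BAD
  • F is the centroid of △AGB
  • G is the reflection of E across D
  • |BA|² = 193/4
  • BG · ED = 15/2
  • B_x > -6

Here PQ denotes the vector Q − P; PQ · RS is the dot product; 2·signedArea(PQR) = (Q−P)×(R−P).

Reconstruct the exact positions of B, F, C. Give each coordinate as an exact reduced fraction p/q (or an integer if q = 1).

B = (-5, 7/2)
C = (-22/3, 5/2)
F = (-8, 17/6)

1. B_x = -5  [line 2·x + -1·y + 27/2 = 0 ∩ |BA|² = 193/4]
2. B_y = 7/2  [line 2·x + -1·y + 27/2 = 0 ∩ |BA|² = 193/4]
   → B = (-5, 7/2)
3. F_x = -8  [F is the centroid of △AGB]
4. F_y = 17/6  [F is the centroid of △AGB]
   → F = (-8, 17/6)
5. C_x = -22/3  [C is the centroid of △BAD]
6. C_y = 5/2  [C is the centroid of △BAD]
   → C = (-22/3, 5/2)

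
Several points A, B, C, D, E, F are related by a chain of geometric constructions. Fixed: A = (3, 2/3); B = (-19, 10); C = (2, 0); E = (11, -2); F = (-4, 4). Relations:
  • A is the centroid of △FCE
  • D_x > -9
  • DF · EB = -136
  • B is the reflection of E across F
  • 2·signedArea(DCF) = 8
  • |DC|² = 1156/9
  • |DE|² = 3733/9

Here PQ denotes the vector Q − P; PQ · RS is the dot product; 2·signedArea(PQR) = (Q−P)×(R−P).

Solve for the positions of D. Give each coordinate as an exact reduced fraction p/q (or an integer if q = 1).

1. D_x = -8  [2·signedArea(DCF) = 8 ∩ DF · EB = -136]
2. D_y = 16/3  [2·signedArea(DCF) = 8 ∩ DF · EB = -136]
   → D = (-8, 16/3)

D = (-8, 16/3)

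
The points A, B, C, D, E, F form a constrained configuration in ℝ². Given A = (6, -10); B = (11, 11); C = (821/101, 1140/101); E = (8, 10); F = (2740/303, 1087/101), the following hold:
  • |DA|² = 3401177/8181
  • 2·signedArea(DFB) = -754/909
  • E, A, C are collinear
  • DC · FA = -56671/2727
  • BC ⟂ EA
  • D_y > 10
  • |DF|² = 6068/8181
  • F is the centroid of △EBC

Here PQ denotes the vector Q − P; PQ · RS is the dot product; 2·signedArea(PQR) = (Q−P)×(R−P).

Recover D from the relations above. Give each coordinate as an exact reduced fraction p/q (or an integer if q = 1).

1. D_x = 7588/909  [DC · FA = -56671/2727 ∩ 2·signedArea(DFB) = -754/909]
2. D_y = 3107/303  [DC · FA = -56671/2727 ∩ 2·signedArea(DFB) = -754/909]
   → D = (7588/909, 3107/303)

D = (7588/909, 3107/303)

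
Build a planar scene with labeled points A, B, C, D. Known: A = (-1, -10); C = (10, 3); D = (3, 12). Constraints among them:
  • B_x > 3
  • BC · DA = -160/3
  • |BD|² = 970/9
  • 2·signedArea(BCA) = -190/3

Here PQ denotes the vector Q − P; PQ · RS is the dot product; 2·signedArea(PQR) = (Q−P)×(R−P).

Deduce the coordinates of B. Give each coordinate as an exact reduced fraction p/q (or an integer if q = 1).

B = (4, 5/3)

1. B_x = 4  [BC · DA = -160/3 ∩ 2·signedArea(BCA) = -190/3]
2. B_y = 5/3  [BC · DA = -160/3 ∩ 2·signedArea(BCA) = -190/3]
   → B = (4, 5/3)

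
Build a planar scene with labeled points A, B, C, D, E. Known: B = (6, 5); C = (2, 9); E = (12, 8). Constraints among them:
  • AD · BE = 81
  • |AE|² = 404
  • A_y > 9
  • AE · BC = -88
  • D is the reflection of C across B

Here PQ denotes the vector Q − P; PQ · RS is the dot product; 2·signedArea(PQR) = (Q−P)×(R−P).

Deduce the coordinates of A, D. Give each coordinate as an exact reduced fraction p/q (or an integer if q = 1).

A = (-8, 10)
D = (10, 1)

1. D_x = 10  [D is the reflection of C across B]
2. D_y = 1  [D is the reflection of C across B]
   → D = (10, 1)
3. A_x = -8  [AE · BC = -88 ∩ AD · BE = 81]
4. A_y = 10  [AE · BC = -88 ∩ AD · BE = 81]
   → A = (-8, 10)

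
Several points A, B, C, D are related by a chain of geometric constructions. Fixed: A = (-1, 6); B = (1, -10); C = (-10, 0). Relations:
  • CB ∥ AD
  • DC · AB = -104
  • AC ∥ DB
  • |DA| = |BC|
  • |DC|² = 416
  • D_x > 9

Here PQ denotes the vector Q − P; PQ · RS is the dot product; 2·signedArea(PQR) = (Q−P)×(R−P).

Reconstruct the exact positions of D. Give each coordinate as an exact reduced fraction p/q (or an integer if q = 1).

D = (10, -4)

1. D_x = 10  [AC ∥ DB ∩ CB ∥ AD]
2. D_y = -4  [AC ∥ DB ∩ CB ∥ AD]
   → D = (10, -4)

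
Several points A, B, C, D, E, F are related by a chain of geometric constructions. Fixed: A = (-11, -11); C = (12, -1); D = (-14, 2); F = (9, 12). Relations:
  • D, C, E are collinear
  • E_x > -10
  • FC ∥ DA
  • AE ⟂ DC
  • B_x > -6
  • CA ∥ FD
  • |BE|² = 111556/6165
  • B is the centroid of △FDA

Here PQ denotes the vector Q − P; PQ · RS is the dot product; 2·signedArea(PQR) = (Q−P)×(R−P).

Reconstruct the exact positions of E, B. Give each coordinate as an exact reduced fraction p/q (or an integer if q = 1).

B = (-16/3, 1)
E = (-6548/685, 1019/685)

1. E_x = -6548/685  [D, C, E are collinear ∩ AE ⟂ DC]
2. E_y = 1019/685  [D, C, E are collinear ∩ AE ⟂ DC]
   → E = (-6548/685, 1019/685)
3. B_x = -16/3  [B is the centroid of △FDA]
4. B_y = 1  [B is the centroid of △FDA]
   → B = (-16/3, 1)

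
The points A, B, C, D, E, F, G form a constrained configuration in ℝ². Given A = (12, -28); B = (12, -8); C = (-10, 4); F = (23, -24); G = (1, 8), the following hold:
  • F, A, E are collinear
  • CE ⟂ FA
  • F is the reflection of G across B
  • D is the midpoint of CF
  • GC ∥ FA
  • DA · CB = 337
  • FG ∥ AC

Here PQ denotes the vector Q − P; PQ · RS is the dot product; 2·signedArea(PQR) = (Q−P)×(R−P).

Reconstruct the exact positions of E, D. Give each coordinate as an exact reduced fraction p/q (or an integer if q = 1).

D = (13/2, -10)
E = (390/137, -4292/137)

1. E_x = 390/137  [F, A, E are collinear ∩ CE ⟂ FA]
2. E_y = -4292/137  [F, A, E are collinear ∩ CE ⟂ FA]
   → E = (390/137, -4292/137)
3. D_x = 13/2  [D is the midpoint of CF]
4. D_y = -10  [D is the midpoint of CF]
   → D = (13/2, -10)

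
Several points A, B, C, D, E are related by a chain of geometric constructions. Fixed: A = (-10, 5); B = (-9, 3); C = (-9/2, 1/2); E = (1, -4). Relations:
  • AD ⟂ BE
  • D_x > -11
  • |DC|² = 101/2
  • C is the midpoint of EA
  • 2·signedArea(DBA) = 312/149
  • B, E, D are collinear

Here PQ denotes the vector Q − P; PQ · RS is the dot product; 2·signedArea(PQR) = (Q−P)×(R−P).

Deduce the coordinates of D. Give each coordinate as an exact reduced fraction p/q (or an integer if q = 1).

D = (-1581/149, 615/149)

1. D_x = -1581/149  [B, E, D are collinear ∩ AD ⟂ BE]
2. D_y = 615/149  [B, E, D are collinear ∩ AD ⟂ BE]
   → D = (-1581/149, 615/149)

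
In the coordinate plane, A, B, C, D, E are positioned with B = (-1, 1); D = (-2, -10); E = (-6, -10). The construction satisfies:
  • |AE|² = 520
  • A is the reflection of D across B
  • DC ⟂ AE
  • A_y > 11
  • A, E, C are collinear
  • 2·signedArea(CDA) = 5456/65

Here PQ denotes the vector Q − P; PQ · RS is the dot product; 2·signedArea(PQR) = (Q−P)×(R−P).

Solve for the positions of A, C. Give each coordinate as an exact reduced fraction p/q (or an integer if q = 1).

1. A_x = 0  [A is the reflection of D across B]
2. A_y = 12  [A is the reflection of D across B]
   → A = (0, 12)
3. C_x = -372/65  [A, E, C are collinear ∩ DC ⟂ AE]
4. C_y = -584/65  [A, E, C are collinear ∩ DC ⟂ AE]
   → C = (-372/65, -584/65)

A = (0, 12)
C = (-372/65, -584/65)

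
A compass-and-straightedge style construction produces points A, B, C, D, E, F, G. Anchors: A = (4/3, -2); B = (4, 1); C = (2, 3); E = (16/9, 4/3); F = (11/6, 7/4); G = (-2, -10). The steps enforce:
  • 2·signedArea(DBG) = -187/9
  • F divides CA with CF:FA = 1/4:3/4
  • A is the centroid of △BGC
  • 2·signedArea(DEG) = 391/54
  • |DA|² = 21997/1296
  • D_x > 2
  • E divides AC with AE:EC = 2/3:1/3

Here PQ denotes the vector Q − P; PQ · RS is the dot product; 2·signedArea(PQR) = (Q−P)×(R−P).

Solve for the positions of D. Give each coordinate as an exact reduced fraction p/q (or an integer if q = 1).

1. D_x = 47/18  [2·signedArea(DEG) = 391/54 ∩ 2·signedArea(DBG) = -187/9]
2. D_y = 23/12  [2·signedArea(DEG) = 391/54 ∩ 2·signedArea(DBG) = -187/9]
   → D = (47/18, 23/12)

D = (47/18, 23/12)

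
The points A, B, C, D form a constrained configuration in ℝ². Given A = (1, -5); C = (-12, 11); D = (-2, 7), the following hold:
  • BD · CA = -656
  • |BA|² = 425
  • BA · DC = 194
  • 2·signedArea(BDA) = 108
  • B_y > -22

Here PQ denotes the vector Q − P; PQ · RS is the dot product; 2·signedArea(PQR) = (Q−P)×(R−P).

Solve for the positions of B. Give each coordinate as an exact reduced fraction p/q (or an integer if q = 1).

B = (14, -21)

1. B_x = 14  [BA · DC = 194 ∩ BD · CA = -656]
2. B_y = -21  [BA · DC = 194 ∩ BD · CA = -656]
   → B = (14, -21)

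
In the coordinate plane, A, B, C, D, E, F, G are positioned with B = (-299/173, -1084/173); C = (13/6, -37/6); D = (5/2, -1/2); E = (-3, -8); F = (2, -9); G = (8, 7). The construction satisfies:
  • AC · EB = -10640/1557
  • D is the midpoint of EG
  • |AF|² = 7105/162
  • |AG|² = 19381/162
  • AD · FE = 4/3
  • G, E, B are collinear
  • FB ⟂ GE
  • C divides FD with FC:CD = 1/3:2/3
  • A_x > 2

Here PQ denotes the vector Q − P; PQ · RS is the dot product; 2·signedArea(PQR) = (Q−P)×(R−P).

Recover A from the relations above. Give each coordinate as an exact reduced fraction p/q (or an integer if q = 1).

A = (43/18, -43/18)

1. A_x = 43/18  [AC · EB = -10640/1557 ∩ AD · FE = 4/3]
2. A_y = -43/18  [AC · EB = -10640/1557 ∩ AD · FE = 4/3]
   → A = (43/18, -43/18)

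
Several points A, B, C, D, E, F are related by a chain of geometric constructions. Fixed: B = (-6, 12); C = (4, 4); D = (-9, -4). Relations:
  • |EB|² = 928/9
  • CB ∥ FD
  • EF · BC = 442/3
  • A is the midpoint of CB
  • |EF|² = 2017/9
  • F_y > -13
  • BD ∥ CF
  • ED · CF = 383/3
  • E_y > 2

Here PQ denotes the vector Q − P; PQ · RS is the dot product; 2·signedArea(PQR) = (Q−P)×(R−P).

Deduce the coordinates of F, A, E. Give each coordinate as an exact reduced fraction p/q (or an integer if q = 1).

1. F_x = 1  [CB ∥ FD ∩ BD ∥ CF]
2. F_y = -12  [CB ∥ FD ∩ BD ∥ CF]
   → F = (1, -12)
3. A_x = -1  [A is the midpoint of CB]
4. A_y = 8  [A is the midpoint of CB]
   → A = (-1, 8)
5. E_x = -2  [EF · BC = 442/3 ∩ ED · CF = 383/3]
6. E_y = 8/3  [EF · BC = 442/3 ∩ ED · CF = 383/3]
   → E = (-2, 8/3)

A = (-1, 8)
E = (-2, 8/3)
F = (1, -12)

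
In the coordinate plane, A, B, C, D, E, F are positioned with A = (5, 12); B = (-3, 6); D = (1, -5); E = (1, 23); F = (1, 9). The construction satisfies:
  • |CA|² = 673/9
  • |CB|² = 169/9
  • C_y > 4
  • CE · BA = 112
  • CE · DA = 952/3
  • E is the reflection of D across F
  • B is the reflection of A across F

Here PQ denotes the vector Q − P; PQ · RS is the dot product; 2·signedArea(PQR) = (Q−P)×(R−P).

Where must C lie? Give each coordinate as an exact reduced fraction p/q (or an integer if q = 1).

1. C_x = 1  [CE · DA = 952/3 ∩ CE · BA = 112]
2. C_y = 13/3  [CE · DA = 952/3 ∩ CE · BA = 112]
   → C = (1, 13/3)

C = (1, 13/3)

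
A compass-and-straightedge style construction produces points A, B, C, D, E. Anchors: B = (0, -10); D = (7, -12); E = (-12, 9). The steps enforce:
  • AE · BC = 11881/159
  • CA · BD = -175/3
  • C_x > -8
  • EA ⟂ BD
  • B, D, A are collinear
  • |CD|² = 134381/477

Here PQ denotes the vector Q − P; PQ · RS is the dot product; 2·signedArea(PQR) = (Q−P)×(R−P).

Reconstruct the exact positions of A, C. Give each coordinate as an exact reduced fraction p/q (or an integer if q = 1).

1. A_x = -854/53  [B, D, A are collinear ∩ EA ⟂ BD]
2. A_y = -286/53  [B, D, A are collinear ∩ EA ⟂ BD]
   → A = (-854/53, -286/53)
3. C_x = -373/53  [CA · BD = -175/3 ∩ AE · BC = 11881/159]
4. C_y = -445/159  [CA · BD = -175/3 ∩ AE · BC = 11881/159]
   → C = (-373/53, -445/159)

A = (-854/53, -286/53)
C = (-373/53, -445/159)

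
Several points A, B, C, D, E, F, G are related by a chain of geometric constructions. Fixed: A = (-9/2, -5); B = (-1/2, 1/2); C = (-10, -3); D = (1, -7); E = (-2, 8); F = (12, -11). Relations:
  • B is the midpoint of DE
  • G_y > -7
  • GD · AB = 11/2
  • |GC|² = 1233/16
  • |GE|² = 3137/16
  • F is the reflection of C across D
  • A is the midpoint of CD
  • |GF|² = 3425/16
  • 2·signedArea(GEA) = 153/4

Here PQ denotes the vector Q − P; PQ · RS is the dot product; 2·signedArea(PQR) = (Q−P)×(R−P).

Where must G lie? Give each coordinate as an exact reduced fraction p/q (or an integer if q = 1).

G = (-7/4, -6)

1. G_x = -7/4  [2·signedArea(GEA) = 153/4 ∩ GD · AB = 11/2]
2. G_y = -6  [2·signedArea(GEA) = 153/4 ∩ GD · AB = 11/2]
   → G = (-7/4, -6)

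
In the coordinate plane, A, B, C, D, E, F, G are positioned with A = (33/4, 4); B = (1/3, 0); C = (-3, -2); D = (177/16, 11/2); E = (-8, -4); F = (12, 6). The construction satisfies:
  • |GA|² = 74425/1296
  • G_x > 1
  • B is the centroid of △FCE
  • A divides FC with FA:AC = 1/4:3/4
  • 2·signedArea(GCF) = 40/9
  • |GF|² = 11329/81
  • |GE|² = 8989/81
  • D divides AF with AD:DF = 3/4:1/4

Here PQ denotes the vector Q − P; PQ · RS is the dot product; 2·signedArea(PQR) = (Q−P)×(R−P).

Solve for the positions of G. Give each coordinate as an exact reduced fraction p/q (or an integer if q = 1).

G = (13/9, 2/3)

1. G_x = 13/9  [line -8·x + 15·y + 14/9 = 0 ∩ |GE|² = 8989/81]
2. G_y = 2/3  [line -8·x + 15·y + 14/9 = 0 ∩ |GE|² = 8989/81]
   → G = (13/9, 2/3)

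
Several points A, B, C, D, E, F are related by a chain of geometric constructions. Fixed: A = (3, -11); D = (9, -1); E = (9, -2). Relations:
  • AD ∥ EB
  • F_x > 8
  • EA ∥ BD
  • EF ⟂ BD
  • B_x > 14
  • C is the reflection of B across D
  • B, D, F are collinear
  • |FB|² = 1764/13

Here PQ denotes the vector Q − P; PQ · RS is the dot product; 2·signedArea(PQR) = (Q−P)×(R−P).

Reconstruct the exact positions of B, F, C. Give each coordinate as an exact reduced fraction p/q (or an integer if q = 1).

B = (15, 8)
C = (3, -10)
F = (111/13, -22/13)

1. B_x = 15  [EA ∥ BD ∩ AD ∥ EB]
2. B_y = 8  [EA ∥ BD ∩ AD ∥ EB]
   → B = (15, 8)
3. F_x = 111/13  [B, D, F are collinear ∩ EF ⟂ BD]
4. F_y = -22/13  [B, D, F are collinear ∩ EF ⟂ BD]
   → F = (111/13, -22/13)
5. C_x = 3  [C is the reflection of B across D]
6. C_y = -10  [C is the reflection of B across D]
   → C = (3, -10)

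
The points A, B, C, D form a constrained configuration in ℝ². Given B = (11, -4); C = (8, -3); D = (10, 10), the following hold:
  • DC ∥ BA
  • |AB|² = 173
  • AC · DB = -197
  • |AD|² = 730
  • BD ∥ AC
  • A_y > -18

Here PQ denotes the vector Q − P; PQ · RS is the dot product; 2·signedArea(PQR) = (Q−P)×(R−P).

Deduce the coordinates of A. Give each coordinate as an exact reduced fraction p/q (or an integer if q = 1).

1. A_x = 9  [BD ∥ AC ∩ DC ∥ BA]
2. A_y = -17  [BD ∥ AC ∩ DC ∥ BA]
   → A = (9, -17)

A = (9, -17)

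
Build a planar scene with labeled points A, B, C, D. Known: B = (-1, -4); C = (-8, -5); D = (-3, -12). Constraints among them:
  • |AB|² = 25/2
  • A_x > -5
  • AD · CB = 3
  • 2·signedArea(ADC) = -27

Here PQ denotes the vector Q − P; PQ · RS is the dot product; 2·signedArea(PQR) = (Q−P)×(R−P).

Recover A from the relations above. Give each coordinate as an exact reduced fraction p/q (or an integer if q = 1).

1. A_x = -9/2  [AD · CB = 3 ∩ 2·signedArea(ADC) = -27]
2. A_y = -9/2  [AD · CB = 3 ∩ 2·signedArea(ADC) = -27]
   → A = (-9/2, -9/2)

A = (-9/2, -9/2)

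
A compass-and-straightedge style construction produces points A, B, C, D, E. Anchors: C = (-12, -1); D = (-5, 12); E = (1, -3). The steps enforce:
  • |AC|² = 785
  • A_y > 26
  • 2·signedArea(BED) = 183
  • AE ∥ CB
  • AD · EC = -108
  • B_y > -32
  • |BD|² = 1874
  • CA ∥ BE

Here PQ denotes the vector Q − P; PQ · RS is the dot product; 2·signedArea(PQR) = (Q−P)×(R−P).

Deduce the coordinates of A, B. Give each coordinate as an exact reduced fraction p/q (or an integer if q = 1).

A = (-11, 27)
B = (0, -31)

1. A_x = -11  [line 13·x + -2·y + 197 = 0 ∩ |AC|² = 785]
2. A_y = 27  [line 13·x + -2·y + 197 = 0 ∩ |AC|² = 785]
   → A = (-11, 27)
3. B_x = 0  [CA ∥ BE ∩ AE ∥ CB]
4. B_y = -31  [CA ∥ BE ∩ AE ∥ CB]
   → B = (0, -31)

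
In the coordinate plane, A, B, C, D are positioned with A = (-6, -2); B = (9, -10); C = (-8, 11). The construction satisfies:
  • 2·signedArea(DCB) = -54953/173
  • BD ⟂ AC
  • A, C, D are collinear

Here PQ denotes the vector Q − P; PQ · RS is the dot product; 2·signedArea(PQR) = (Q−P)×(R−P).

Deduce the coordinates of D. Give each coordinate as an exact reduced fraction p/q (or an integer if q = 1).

1. D_x = -770/173  [A, C, D are collinear ∩ BD ⟂ AC]
2. D_y = -2088/173  [A, C, D are collinear ∩ BD ⟂ AC]
   → D = (-770/173, -2088/173)

D = (-770/173, -2088/173)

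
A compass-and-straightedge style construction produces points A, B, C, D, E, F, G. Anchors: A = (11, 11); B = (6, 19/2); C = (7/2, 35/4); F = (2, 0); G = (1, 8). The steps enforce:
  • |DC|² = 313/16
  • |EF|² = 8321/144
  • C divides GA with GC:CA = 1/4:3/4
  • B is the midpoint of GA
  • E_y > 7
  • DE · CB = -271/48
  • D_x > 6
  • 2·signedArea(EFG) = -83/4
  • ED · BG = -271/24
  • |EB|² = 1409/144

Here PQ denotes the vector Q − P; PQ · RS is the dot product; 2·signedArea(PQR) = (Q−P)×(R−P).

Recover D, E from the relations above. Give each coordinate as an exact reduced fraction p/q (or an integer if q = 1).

D = (13/2, 11/2)
E = (11/3, 89/12)

1. E_x = 11/3  [line -8·x + -1·y + 147/4 = 0 ∩ |EF|² = 8321/144]
2. E_y = 89/12  [line -8·x + -1·y + 147/4 = 0 ∩ |EF|² = 8321/144]
   → E = (11/3, 89/12)
3. D_x = 13/2  [line -5/2·x + -3/4·y + 163/8 = 0 ∩ |DC|² = 313/16]
4. D_y = 11/2  [line -5/2·x + -3/4·y + 163/8 = 0 ∩ |DC|² = 313/16]
   → D = (13/2, 11/2)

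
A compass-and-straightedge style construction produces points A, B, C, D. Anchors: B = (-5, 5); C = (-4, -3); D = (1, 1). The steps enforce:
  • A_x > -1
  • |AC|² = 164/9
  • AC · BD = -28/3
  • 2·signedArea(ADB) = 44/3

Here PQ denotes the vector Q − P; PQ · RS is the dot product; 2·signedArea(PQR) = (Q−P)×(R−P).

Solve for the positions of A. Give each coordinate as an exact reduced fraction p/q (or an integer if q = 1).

A = (-2/3, -1/3)

1. A_x = -2/3  [2·signedArea(ADB) = 44/3 ∩ AC · BD = -28/3]
2. A_y = -1/3  [2·signedArea(ADB) = 44/3 ∩ AC · BD = -28/3]
   → A = (-2/3, -1/3)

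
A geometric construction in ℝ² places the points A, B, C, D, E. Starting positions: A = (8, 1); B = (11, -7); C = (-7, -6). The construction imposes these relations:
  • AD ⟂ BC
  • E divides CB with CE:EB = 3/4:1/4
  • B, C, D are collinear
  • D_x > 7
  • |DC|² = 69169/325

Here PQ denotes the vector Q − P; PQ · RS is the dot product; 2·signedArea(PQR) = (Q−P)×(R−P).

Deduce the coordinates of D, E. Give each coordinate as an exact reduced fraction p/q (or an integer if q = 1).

1. D_x = 2459/325  [B, C, D are collinear ∩ AD ⟂ BC]
2. D_y = -2213/325  [B, C, D are collinear ∩ AD ⟂ BC]
   → D = (2459/325, -2213/325)
3. E_x = 13/2  [E divides CB with CE:EB = 3/4:1/4]
4. E_y = -27/4  [E divides CB with CE:EB = 3/4:1/4]
   → E = (13/2, -27/4)

D = (2459/325, -2213/325)
E = (13/2, -27/4)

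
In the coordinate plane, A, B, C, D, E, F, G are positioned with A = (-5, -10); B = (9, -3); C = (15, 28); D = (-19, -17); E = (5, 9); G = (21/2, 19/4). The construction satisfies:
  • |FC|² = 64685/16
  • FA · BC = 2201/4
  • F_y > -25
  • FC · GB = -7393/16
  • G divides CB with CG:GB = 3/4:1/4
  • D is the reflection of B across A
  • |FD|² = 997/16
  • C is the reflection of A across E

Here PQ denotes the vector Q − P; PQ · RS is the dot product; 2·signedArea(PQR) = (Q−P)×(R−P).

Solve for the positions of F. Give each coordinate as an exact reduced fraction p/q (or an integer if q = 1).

1. F_x = -41/2  [line 3/2·x + 31/4·y + 3561/16 = 0 ∩ |FC|² = 64685/16]
2. F_y = -99/4  [line 3/2·x + 31/4·y + 3561/16 = 0 ∩ |FC|² = 64685/16]
   → F = (-41/2, -99/4)

F = (-41/2, -99/4)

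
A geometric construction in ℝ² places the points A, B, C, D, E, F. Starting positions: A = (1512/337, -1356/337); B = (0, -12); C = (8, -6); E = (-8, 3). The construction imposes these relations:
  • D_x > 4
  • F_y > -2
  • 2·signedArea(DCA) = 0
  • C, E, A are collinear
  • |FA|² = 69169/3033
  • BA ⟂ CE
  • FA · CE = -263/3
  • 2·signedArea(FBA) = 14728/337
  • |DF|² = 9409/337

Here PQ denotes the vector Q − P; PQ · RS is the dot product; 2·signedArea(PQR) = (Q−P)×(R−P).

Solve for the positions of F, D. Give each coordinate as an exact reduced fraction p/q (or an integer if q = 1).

D = (4984/1011, -1440/337)
F = (328/1011, -567/337)

1. F_x = 328/1011  [line -2688/337·x + 1512/337·y + 3416/337 = 0 ∩ |FA|² = 69169/3033]
2. F_y = -567/337  [line -2688/337·x + 1512/337·y + 3416/337 = 0 ∩ |FA|² = 69169/3033]
   → F = (328/1011, -567/337)
3. D_x = 4984/1011  [line -666/337·x + -1184/337·y + -1776/337 = 0 ∩ |DF|² = 9409/337]
4. D_y = -1440/337  [line -666/337·x + -1184/337·y + -1776/337 = 0 ∩ |DF|² = 9409/337]
   → D = (4984/1011, -1440/337)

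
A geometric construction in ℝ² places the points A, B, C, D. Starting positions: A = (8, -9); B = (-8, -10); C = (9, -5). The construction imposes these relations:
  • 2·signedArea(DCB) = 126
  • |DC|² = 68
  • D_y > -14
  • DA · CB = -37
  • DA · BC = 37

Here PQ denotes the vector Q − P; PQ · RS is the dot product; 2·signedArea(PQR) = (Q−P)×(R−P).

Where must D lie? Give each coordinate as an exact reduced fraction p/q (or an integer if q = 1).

D = (7, -13)

1. D_x = 7  [2·signedArea(DCB) = 126 ∩ DA · CB = -37]
2. D_y = -13  [2·signedArea(DCB) = 126 ∩ DA · CB = -37]
   → D = (7, -13)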